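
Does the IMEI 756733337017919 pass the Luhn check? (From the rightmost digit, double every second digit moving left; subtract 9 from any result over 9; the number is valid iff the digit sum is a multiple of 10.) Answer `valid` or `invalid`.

valid

From the right, keep odd positions and double even positions (subtract 9 from any doubled value over 9):
  doubled (positions 2,4,...): 2 5 0 6 6 5 1 → sum 25
  kept (positions 1,3,...): 9 9 1 7 3 3 6 7 → sum 45
Total = 70.
70 mod 10 = 0, so the number is valid.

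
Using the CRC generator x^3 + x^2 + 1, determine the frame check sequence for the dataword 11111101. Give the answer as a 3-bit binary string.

Append 3 zeros: 11111101000. Divide by 1101 (XOR where the leading bit is 1):
  pos 0: 1111 XOR 1101 = 0010
  pos 2: 1011 XOR 1101 = 0110
  pos 3: 1100 XOR 1101 = 0001
  pos 6: 1100 XOR 1101 = 0001
Remainder (last 3 bits) = 010. This is the CRC / FCS.

010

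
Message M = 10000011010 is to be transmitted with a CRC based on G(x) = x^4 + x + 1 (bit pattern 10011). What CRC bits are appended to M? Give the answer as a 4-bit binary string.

Append 4 zeros: 100000110100000. Divide by 10011 (XOR where the leading bit is 1):
  pos 0: 10000 XOR 10011 = 00011
  pos 3: 11011 XOR 10011 = 01000
  pos 4: 10000 XOR 10011 = 00011
  pos 7: 11100 XOR 10011 = 01111
  pos 8: 11110 XOR 10011 = 01101
  pos 9: 11010 XOR 10011 = 01001
  pos 10: 10010 XOR 10011 = 00001
Remainder (last 4 bits) = 0001. This is the CRC / FCS.

0001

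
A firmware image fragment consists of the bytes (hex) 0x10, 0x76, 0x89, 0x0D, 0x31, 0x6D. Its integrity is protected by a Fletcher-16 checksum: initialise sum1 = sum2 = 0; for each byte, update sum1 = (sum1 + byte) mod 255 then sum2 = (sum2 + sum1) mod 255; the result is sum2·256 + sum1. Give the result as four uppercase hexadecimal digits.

CDBB

Running sums (mod 255):
  after byte 0 (0x10): sum1=16, sum2=16
  after byte 1 (0x76): sum1=134, sum2=150
  after byte 2 (0x89): sum1=16, sum2=166
  after byte 3 (0x0D): sum1=29, sum2=195
  after byte 4 (0x31): sum1=78, sum2=18
  after byte 5 (0x6D): sum1=187, sum2=205
Checksum = sum2·256 + sum1 = 205·256 + 187 = 52667 = 0xCDBB.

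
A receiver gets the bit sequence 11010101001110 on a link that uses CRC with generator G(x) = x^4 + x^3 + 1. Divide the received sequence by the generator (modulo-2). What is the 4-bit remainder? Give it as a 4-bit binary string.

Modulo-2 division of 11010101001110 by 11001:
  pos 0: 11010 XOR 11001 = 00011
  pos 3: 11101 XOR 11001 = 00100
  pos 5: 10000 XOR 11001 = 01001
  pos 6: 10011 XOR 11001 = 01010
  pos 7: 10101 XOR 11001 = 01100
  pos 8: 11001 XOR 11001 = 00000
Remainder = 0000 (zero — the frame passes the CRC check).

0000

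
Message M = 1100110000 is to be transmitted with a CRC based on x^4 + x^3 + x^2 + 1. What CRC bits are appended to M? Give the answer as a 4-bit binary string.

Append 4 zeros: 11001100000000. Divide by 11101 (XOR where the leading bit is 1):
  pos 0: 11001 XOR 11101 = 00100
  pos 2: 10010 XOR 11101 = 01111
  pos 3: 11110 XOR 11101 = 00011
  pos 6: 11000 XOR 11101 = 00101
  pos 8: 10100 XOR 11101 = 01001
  pos 9: 10010 XOR 11101 = 01111
Remainder (last 4 bits) = 1111. This is the CRC / FCS.

1111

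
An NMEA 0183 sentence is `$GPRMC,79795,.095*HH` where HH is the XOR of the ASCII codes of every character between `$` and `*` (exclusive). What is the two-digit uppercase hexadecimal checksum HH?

XOR the ASCII codes of the payload characters:
  'G' = 0x47 → acc = 0x47
  'P' = 0x50 → acc = 0x17
  'R' = 0x52 → acc = 0x45
  'M' = 0x4D → acc = 0x08
  'C' = 0x43 → acc = 0x4B
  ',' = 0x2C → acc = 0x67
  '7' = 0x37 → acc = 0x50
  '9' = 0x39 → acc = 0x69
  '7' = 0x37 → acc = 0x5E
  '9' = 0x39 → acc = 0x67
  '5' = 0x35 → acc = 0x52
  ',' = 0x2C → acc = 0x7E
  '.' = 0x2E → acc = 0x50
  '0' = 0x30 → acc = 0x60
  '9' = 0x39 → acc = 0x59
  '5' = 0x35 → acc = 0x6C
Checksum = 0x6C.

6C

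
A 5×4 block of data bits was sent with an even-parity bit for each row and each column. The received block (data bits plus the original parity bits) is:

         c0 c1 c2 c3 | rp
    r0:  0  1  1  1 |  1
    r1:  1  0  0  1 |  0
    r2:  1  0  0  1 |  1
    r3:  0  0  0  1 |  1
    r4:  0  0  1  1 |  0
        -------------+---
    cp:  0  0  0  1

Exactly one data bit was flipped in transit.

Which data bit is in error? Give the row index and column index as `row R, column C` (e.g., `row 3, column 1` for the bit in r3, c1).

Recompute each row's even parity and compare to rp:
  r0: data parity 1, sent rp 1 → ok
  r1: data parity 0, sent rp 0 → ok
  r2: data parity 0, sent rp 1 → mismatch
  r3: data parity 1, sent rp 1 → ok
  r4: data parity 0, sent rp 0 → ok
Recompute each column's even parity and compare to cp:
  c0: data parity 0, sent cp 0 → ok
  c1: data parity 1, sent cp 0 → mismatch
  c2: data parity 0, sent cp 0 → ok
  c3: data parity 1, sent cp 1 → ok
Exactly one row (r2) and one column (c1) fail → the flipped bit is at their intersection.

row 2, column 1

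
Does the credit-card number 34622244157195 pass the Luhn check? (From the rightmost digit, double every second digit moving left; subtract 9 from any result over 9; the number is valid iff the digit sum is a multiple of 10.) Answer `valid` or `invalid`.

valid

From the right, keep odd positions and double even positions (subtract 9 from any doubled value over 9):
  doubled (positions 2,4,...): 9 5 2 8 4 3 6 → sum 37
  kept (positions 1,3,...): 5 1 5 4 2 2 4 → sum 23
Total = 60.
60 mod 10 = 0, so the number is valid.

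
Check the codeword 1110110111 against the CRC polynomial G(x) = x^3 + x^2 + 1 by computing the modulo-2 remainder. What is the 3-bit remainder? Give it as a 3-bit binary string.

Modulo-2 division of 1110110111 by 1101:
  pos 0: 1110 XOR 1101 = 0011
  pos 2: 1111 XOR 1101 = 0010
  pos 4: 1001 XOR 1101 = 0100
  pos 5: 1001 XOR 1101 = 0100
  pos 6: 1001 XOR 1101 = 0100
Remainder = 100 (nonzero — an error is detected).

100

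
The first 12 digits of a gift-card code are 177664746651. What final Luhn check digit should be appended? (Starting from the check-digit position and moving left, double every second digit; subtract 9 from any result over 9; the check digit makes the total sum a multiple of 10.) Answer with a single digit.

9

Partial digits right→left: 1 5 6 6 4 7 4 6 6 7 7 1
Double every second digit counting from the check-digit position (so the 1st, 3rd, 5th, ... of the partial from the right).
  doubled (with −9 where >9): 2 3 8 8 3 5 → sum 29
  kept as-is: 5 6 7 6 7 1 → sum 32
Total = 29 + 32 = 61.
Check digit = (10 − (61 mod 10)) mod 10 = 9.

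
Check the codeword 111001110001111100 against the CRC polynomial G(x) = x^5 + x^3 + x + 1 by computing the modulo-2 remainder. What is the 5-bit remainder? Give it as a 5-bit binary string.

Modulo-2 division of 111001110001111100 by 101011:
  pos 0: 111001 XOR 101011 = 010010
  pos 1: 100101 XOR 101011 = 001110
  pos 3: 111010 XOR 101011 = 010001
  pos 4: 100010 XOR 101011 = 001001
  pos 6: 100101 XOR 101011 = 001110
  pos 8: 111011 XOR 101011 = 010000
  pos 9: 100001 XOR 101011 = 001010
  pos 11: 101010 XOR 101011 = 000001
Remainder = 00010 (nonzero — an error is detected).

00010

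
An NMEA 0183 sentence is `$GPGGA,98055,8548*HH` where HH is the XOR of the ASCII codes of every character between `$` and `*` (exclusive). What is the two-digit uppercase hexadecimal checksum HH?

66

XOR the ASCII codes of the payload characters:
  'G' = 0x47 → acc = 0x47
  'P' = 0x50 → acc = 0x17
  'G' = 0x47 → acc = 0x50
  'G' = 0x47 → acc = 0x17
  'A' = 0x41 → acc = 0x56
  ',' = 0x2C → acc = 0x7A
  '9' = 0x39 → acc = 0x43
  '8' = 0x38 → acc = 0x7B
  '0' = 0x30 → acc = 0x4B
  '5' = 0x35 → acc = 0x7E
  '5' = 0x35 → acc = 0x4B
  ',' = 0x2C → acc = 0x67
  '8' = 0x38 → acc = 0x5F
  '5' = 0x35 → acc = 0x6A
  '4' = 0x34 → acc = 0x5E
  '8' = 0x38 → acc = 0x66
Checksum = 0x66.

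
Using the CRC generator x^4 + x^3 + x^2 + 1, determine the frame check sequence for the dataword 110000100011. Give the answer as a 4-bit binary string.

Append 4 zeros: 1100001000110000. Divide by 11101 (XOR where the leading bit is 1):
  pos 0: 11000 XOR 11101 = 00101
  pos 2: 10101 XOR 11101 = 01000
  pos 3: 10000 XOR 11101 = 01101
  pos 4: 11010 XOR 11101 = 00111
  pos 6: 11101 XOR 11101 = 00000
  pos 11: 10000 XOR 11101 = 01101
Remainder (last 4 bits) = 1101. This is the CRC / FCS.

1101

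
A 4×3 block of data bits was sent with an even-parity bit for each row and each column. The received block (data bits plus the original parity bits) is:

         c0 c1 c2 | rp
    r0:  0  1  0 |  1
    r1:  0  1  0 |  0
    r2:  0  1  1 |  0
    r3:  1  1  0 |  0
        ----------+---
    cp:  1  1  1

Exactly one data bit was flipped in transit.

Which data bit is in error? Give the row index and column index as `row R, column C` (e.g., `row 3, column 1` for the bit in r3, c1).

row 1, column 1

Recompute each row's even parity and compare to rp:
  r0: data parity 1, sent rp 1 → ok
  r1: data parity 1, sent rp 0 → mismatch
  r2: data parity 0, sent rp 0 → ok
  r3: data parity 0, sent rp 0 → ok
Recompute each column's even parity and compare to cp:
  c0: data parity 1, sent cp 1 → ok
  c1: data parity 0, sent cp 1 → mismatch
  c2: data parity 1, sent cp 1 → ok
Exactly one row (r1) and one column (c1) fail → the flipped bit is at their intersection.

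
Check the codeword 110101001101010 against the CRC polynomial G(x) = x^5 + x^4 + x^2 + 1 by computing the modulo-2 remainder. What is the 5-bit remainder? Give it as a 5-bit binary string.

00000

Modulo-2 division of 110101001101010 by 110101:
  pos 0: 110101 XOR 110101 = 000000
  pos 8: 110101 XOR 110101 = 000000
Remainder = 00000 (zero — the frame passes the CRC check).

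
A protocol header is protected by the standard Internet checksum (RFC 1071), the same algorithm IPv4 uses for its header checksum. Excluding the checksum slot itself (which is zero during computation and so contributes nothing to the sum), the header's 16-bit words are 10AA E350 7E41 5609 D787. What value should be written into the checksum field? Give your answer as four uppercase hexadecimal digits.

6032

One's-complement addition (fold any carry out of bit 15 back into bit 0):
  0x10AA + 0xE350 = 0x0F3FA
  0xF3FA + 0x7E41 = 0x1723B → wrap carry → 0x723C
  0x723C + 0x5609 = 0x0C845
  0xC845 + 0xD787 = 0x19FCC → wrap carry → 0x9FCD
One's-complement sum = 0x9FCD.
Checksum = ~0x9FCD & 0xFFFF = 0x6032.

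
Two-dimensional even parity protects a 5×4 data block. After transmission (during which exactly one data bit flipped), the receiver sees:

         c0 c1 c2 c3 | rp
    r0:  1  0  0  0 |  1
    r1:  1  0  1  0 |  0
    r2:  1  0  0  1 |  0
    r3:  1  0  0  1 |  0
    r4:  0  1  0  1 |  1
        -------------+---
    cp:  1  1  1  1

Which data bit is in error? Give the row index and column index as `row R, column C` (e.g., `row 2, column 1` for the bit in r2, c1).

row 4, column 0

Recompute each row's even parity and compare to rp:
  r0: data parity 1, sent rp 1 → ok
  r1: data parity 0, sent rp 0 → ok
  r2: data parity 0, sent rp 0 → ok
  r3: data parity 0, sent rp 0 → ok
  r4: data parity 0, sent rp 1 → mismatch
Recompute each column's even parity and compare to cp:
  c0: data parity 0, sent cp 1 → mismatch
  c1: data parity 1, sent cp 1 → ok
  c2: data parity 1, sent cp 1 → ok
  c3: data parity 1, sent cp 1 → ok
Exactly one row (r4) and one column (c0) fail → the flipped bit is at their intersection.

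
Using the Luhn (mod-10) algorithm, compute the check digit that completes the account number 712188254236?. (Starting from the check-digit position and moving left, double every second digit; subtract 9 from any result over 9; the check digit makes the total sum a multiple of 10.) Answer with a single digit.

5

Partial digits right→left: 6 3 2 4 5 2 8 8 1 2 1 7
Double every second digit counting from the check-digit position (so the 1st, 3rd, 5th, ... of the partial from the right).
  doubled (with −9 where >9): 3 4 1 7 2 2 → sum 19
  kept as-is: 3 4 2 8 2 7 → sum 26
Total = 19 + 26 = 45.
Check digit = (10 − (45 mod 10)) mod 10 = 5.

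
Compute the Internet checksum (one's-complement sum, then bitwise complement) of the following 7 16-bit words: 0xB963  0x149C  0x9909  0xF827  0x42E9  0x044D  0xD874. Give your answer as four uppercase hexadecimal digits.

One's-complement addition (fold any carry out of bit 15 back into bit 0):
  0xB963 + 0x149C = 0x0CDFF
  0xCDFF + 0x9909 = 0x16708 → wrap carry → 0x6709
  0x6709 + 0xF827 = 0x15F30 → wrap carry → 0x5F31
  0x5F31 + 0x42E9 = 0x0A21A
  0xA21A + 0x044D = 0x0A667
  0xA667 + 0xD874 = 0x17EDB → wrap carry → 0x7EDC
One's-complement sum = 0x7EDC.
Checksum = ~0x7EDC & 0xFFFF = 0x8123.

8123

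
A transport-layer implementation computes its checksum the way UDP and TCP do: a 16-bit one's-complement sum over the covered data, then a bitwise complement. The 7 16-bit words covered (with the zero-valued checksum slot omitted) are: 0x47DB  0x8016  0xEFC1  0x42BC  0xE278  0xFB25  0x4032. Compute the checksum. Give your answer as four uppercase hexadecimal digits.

E7BE

One's-complement addition (fold any carry out of bit 15 back into bit 0):
  0x47DB + 0x8016 = 0x0C7F1
  0xC7F1 + 0xEFC1 = 0x1B7B2 → wrap carry → 0xB7B3
  0xB7B3 + 0x42BC = 0x0FA6F
  0xFA6F + 0xE278 = 0x1DCE7 → wrap carry → 0xDCE8
  0xDCE8 + 0xFB25 = 0x1D80D → wrap carry → 0xD80E
  0xD80E + 0x4032 = 0x11840 → wrap carry → 0x1841
One's-complement sum = 0x1841.
Checksum = ~0x1841 & 0xFFFF = 0xE7BE.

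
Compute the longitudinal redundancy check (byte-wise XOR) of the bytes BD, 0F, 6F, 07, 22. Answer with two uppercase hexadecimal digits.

XOR the bytes together:
  start with 0xBD
  0xBD ⊕ 0x0F = 0xB2
  0xB2 ⊕ 0x6F = 0xDD
  0xDD ⊕ 0x07 = 0xDA
  0xDA ⊕ 0x22 = 0xF8

F8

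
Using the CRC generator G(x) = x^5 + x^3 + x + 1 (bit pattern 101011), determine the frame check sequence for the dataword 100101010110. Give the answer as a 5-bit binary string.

11101

Append 5 zeros: 10010101011000000. Divide by 101011 (XOR where the leading bit is 1):
  pos 0: 100101 XOR 101011 = 001110
  pos 2: 111001 XOR 101011 = 010010
  pos 3: 100100 XOR 101011 = 001111
  pos 5: 111111 XOR 101011 = 010100
  pos 6: 101000 XOR 101011 = 000011
  pos 10: 110000 XOR 101011 = 011011
  pos 11: 110110 XOR 101011 = 011101
Remainder (last 5 bits) = 11101. This is the CRC / FCS.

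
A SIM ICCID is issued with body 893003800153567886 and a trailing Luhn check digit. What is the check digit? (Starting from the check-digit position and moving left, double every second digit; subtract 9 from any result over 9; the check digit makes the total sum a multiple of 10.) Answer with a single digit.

0

Partial digits right→left: 6 8 8 7 6 5 3 5 1 0 0 8 3 0 0 3 9 8
Double every second digit counting from the check-digit position (so the 1st, 3rd, 5th, ... of the partial from the right).
  doubled (with −9 where >9): 3 7 3 6 2 0 6 0 9 → sum 36
  kept as-is: 8 7 5 5 0 8 0 3 8 → sum 44
Total = 36 + 44 = 80.
Check digit = (10 − (80 mod 10)) mod 10 = 0.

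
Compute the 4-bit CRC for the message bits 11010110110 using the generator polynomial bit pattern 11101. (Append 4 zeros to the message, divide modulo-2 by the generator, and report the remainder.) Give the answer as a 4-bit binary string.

Append 4 zeros: 110101101100000. Divide by 11101 (XOR where the leading bit is 1):
  pos 0: 11010 XOR 11101 = 00111
  pos 2: 11111 XOR 11101 = 00010
  pos 5: 10011 XOR 11101 = 01110
  pos 6: 11100 XOR 11101 = 00001
  pos 10: 10000 XOR 11101 = 01101
Remainder (last 4 bits) = 1101. This is the CRC / FCS.

1101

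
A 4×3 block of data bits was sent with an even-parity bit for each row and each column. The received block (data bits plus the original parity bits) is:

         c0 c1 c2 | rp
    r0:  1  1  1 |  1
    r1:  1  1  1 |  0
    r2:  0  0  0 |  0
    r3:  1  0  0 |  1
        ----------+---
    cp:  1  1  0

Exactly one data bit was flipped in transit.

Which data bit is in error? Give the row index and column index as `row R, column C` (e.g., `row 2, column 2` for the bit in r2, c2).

Recompute each row's even parity and compare to rp:
  r0: data parity 1, sent rp 1 → ok
  r1: data parity 1, sent rp 0 → mismatch
  r2: data parity 0, sent rp 0 → ok
  r3: data parity 1, sent rp 1 → ok
Recompute each column's even parity and compare to cp:
  c0: data parity 1, sent cp 1 → ok
  c1: data parity 0, sent cp 1 → mismatch
  c2: data parity 0, sent cp 0 → ok
Exactly one row (r1) and one column (c1) fail → the flipped bit is at their intersection.

row 1, column 1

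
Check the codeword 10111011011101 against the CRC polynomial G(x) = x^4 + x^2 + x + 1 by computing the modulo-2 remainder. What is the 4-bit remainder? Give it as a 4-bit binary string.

0000

Modulo-2 division of 10111011011101 by 10111:
  pos 0: 10111 XOR 10111 = 00000
  pos 6: 11011 XOR 10111 = 01100
  pos 7: 11001 XOR 10111 = 01110
  pos 8: 11100 XOR 10111 = 01011
  pos 9: 10111 XOR 10111 = 00000
Remainder = 0000 (zero — the frame passes the CRC check).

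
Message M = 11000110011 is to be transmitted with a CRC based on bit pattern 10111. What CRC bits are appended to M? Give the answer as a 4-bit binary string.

Append 4 zeros: 110001100110000. Divide by 10111 (XOR where the leading bit is 1):
  pos 0: 11000 XOR 10111 = 01111
  pos 1: 11111 XOR 10111 = 01000
  pos 2: 10001 XOR 10111 = 00110
  pos 4: 11000 XOR 10111 = 01111
  pos 5: 11111 XOR 10111 = 01000
  pos 6: 10001 XOR 10111 = 00110
  pos 8: 11000 XOR 10111 = 01111
  pos 9: 11110 XOR 10111 = 01001
  pos 10: 10010 XOR 10111 = 00101
Remainder (last 4 bits) = 0101. This is the CRC / FCS.

0101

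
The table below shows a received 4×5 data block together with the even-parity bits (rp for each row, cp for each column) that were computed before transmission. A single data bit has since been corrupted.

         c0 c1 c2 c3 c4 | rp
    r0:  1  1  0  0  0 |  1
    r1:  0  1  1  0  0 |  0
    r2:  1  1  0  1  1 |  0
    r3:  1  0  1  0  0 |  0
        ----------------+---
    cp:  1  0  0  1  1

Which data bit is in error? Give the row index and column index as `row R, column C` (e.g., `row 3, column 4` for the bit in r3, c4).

Recompute each row's even parity and compare to rp:
  r0: data parity 0, sent rp 1 → mismatch
  r1: data parity 0, sent rp 0 → ok
  r2: data parity 0, sent rp 0 → ok
  r3: data parity 0, sent rp 0 → ok
Recompute each column's even parity and compare to cp:
  c0: data parity 1, sent cp 1 → ok
  c1: data parity 1, sent cp 0 → mismatch
  c2: data parity 0, sent cp 0 → ok
  c3: data parity 1, sent cp 1 → ok
  c4: data parity 1, sent cp 1 → ok
Exactly one row (r0) and one column (c1) fail → the flipped bit is at their intersection.

row 0, column 1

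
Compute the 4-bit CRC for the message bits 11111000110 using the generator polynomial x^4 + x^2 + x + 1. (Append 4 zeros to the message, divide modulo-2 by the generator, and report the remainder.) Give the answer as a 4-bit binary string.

1110

Append 4 zeros: 111110001100000. Divide by 10111 (XOR where the leading bit is 1):
  pos 0: 11111 XOR 10111 = 01000
  pos 1: 10000 XOR 10111 = 00111
  pos 3: 11100 XOR 10111 = 01011
  pos 4: 10111 XOR 10111 = 00000
  pos 9: 10000 XOR 10111 = 00111
Remainder (last 4 bits) = 1110. This is the CRC / FCS.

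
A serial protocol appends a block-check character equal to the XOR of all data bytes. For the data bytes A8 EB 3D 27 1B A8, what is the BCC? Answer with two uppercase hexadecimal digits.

XOR the bytes together:
  start with 0xA8
  0xA8 ⊕ 0xEB = 0x43
  0x43 ⊕ 0x3D = 0x7E
  0x7E ⊕ 0x27 = 0x59
  0x59 ⊕ 0x1B = 0x42
  0x42 ⊕ 0xA8 = 0xEA

EA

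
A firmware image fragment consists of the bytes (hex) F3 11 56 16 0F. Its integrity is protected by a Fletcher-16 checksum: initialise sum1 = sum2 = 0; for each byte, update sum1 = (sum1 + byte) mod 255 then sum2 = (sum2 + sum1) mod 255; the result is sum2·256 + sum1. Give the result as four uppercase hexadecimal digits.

Running sums (mod 255):
  after byte 0 (F3): sum1=243, sum2=243
  after byte 1 (11): sum1=5, sum2=248
  after byte 2 (56): sum1=91, sum2=84
  after byte 3 (16): sum1=113, sum2=197
  after byte 4 (0F): sum1=128, sum2=70
Checksum = sum2·256 + sum1 = 70·256 + 128 = 18048 = 0x4680.

4680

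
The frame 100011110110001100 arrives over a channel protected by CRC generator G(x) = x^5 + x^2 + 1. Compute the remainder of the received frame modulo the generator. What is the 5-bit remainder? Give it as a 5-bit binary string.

00010

Modulo-2 division of 100011110110001100 by 100101:
  pos 0: 100011 XOR 100101 = 000110
  pos 3: 110110 XOR 100101 = 010011
  pos 4: 100111 XOR 100101 = 000010
  pos 8: 101000 XOR 100101 = 001101
  pos 10: 110111 XOR 100101 = 010010
  pos 11: 100100 XOR 100101 = 000001
Remainder = 00010 (nonzero — an error is detected).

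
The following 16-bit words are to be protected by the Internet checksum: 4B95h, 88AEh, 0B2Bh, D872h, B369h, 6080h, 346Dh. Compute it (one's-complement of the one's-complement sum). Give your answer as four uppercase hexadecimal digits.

FFC6

One's-complement addition (fold any carry out of bit 15 back into bit 0):
  0x4B95 + 0x88AE = 0x0D443
  0xD443 + 0x0B2B = 0x0DF6E
  0xDF6E + 0xD872 = 0x1B7E0 → wrap carry → 0xB7E1
  0xB7E1 + 0xB369 = 0x16B4A → wrap carry → 0x6B4B
  0x6B4B + 0x6080 = 0x0CBCB
  0xCBCB + 0x346D = 0x10038 → wrap carry → 0x0039
One's-complement sum = 0x0039.
Checksum = ~0x0039 & 0xFFFF = 0xFFC6.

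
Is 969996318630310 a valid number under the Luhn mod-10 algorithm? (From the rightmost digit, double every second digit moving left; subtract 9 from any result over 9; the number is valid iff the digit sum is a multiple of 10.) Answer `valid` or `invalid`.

invalid

From the right, keep odd positions and double even positions (subtract 9 from any doubled value over 9):
  doubled (positions 2,4,...): 2 0 3 2 3 9 3 → sum 22
  kept (positions 1,3,...): 0 3 3 8 3 9 9 9 → sum 44
Total = 66.
66 mod 10 = 6, so the number is invalid.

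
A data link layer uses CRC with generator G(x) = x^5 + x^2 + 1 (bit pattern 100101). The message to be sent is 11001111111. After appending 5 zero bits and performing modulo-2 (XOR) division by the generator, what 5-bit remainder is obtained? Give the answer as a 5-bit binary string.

11000

Append 5 zeros: 1100111111100000. Divide by 100101 (XOR where the leading bit is 1):
  pos 0: 110011 XOR 100101 = 010110
  pos 1: 101101 XOR 100101 = 001000
  pos 3: 100011 XOR 100101 = 000110
  pos 6: 110110 XOR 100101 = 010011
  pos 7: 100110 XOR 100101 = 000011
Remainder (last 5 bits) = 11000. This is the CRC / FCS.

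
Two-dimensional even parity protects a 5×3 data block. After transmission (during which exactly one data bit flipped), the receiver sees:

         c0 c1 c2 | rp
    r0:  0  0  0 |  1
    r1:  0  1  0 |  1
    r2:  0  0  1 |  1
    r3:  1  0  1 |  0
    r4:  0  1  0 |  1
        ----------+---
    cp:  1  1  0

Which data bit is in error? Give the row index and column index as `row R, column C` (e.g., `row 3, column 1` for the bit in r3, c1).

Recompute each row's even parity and compare to rp:
  r0: data parity 0, sent rp 1 → mismatch
  r1: data parity 1, sent rp 1 → ok
  r2: data parity 1, sent rp 1 → ok
  r3: data parity 0, sent rp 0 → ok
  r4: data parity 1, sent rp 1 → ok
Recompute each column's even parity and compare to cp:
  c0: data parity 1, sent cp 1 → ok
  c1: data parity 0, sent cp 1 → mismatch
  c2: data parity 0, sent cp 0 → ok
Exactly one row (r0) and one column (c1) fail → the flipped bit is at their intersection.

row 0, column 1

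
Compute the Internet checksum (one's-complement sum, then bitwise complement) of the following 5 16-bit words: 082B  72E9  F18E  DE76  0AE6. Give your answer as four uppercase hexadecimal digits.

One's-complement addition (fold any carry out of bit 15 back into bit 0):
  0x082B + 0x72E9 = 0x07B14
  0x7B14 + 0xF18E = 0x16CA2 → wrap carry → 0x6CA3
  0x6CA3 + 0xDE76 = 0x14B19 → wrap carry → 0x4B1A
  0x4B1A + 0x0AE6 = 0x05600
One's-complement sum = 0x5600.
Checksum = ~0x5600 & 0xFFFF = 0xA9FF.

A9FF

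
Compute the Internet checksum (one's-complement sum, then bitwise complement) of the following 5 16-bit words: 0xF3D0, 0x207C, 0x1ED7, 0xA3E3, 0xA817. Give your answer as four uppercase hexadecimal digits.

One's-complement addition (fold any carry out of bit 15 back into bit 0):
  0xF3D0 + 0x207C = 0x1144C → wrap carry → 0x144D
  0x144D + 0x1ED7 = 0x03324
  0x3324 + 0xA3E3 = 0x0D707
  0xD707 + 0xA817 = 0x17F1E → wrap carry → 0x7F1F
One's-complement sum = 0x7F1F.
Checksum = ~0x7F1F & 0xFFFF = 0x80E0.

80E0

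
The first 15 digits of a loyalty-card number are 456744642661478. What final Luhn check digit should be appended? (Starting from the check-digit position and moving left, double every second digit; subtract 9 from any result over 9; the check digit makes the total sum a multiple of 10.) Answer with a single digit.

Partial digits right→left: 8 7 4 1 6 6 2 4 6 4 4 7 6 5 4
Double every second digit counting from the check-digit position (so the 1st, 3rd, 5th, ... of the partial from the right).
  doubled (with −9 where >9): 7 8 3 4 3 8 3 8 → sum 44
  kept as-is: 7 1 6 4 4 7 5 → sum 34
Total = 44 + 34 = 78.
Check digit = (10 − (78 mod 10)) mod 10 = 2.

2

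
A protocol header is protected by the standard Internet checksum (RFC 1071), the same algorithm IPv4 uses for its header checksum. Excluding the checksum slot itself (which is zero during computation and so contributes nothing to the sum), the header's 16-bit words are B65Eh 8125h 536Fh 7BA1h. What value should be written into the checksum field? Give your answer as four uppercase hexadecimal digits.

One's-complement addition (fold any carry out of bit 15 back into bit 0):
  0xB65E + 0x8125 = 0x13783 → wrap carry → 0x3784
  0x3784 + 0x536F = 0x08AF3
  0x8AF3 + 0x7BA1 = 0x10694 → wrap carry → 0x0695
One's-complement sum = 0x0695.
Checksum = ~0x0695 & 0xFFFF = 0xF96A.

F96A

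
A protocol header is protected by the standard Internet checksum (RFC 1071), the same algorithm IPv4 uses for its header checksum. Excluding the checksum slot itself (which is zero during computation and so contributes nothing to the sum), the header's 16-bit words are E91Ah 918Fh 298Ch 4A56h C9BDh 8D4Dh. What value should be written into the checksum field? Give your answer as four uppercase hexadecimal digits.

BA67

One's-complement addition (fold any carry out of bit 15 back into bit 0):
  0xE91A + 0x918F = 0x17AA9 → wrap carry → 0x7AAA
  0x7AAA + 0x298C = 0x0A436
  0xA436 + 0x4A56 = 0x0EE8C
  0xEE8C + 0xC9BD = 0x1B849 → wrap carry → 0xB84A
  0xB84A + 0x8D4D = 0x14597 → wrap carry → 0x4598
One's-complement sum = 0x4598.
Checksum = ~0x4598 & 0xFFFF = 0xBA67.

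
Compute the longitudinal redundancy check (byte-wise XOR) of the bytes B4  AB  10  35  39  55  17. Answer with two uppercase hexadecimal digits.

41

XOR the bytes together:
  start with 0xB4
  0xB4 ⊕ 0xAB = 0x1F
  0x1F ⊕ 0x10 = 0x0F
  0x0F ⊕ 0x35 = 0x3A
  0x3A ⊕ 0x39 = 0x03
  0x03 ⊕ 0x55 = 0x56
  0x56 ⊕ 0x17 = 0x41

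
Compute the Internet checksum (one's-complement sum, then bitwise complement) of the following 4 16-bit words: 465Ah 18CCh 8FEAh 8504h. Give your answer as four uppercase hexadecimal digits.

8BEA

One's-complement addition (fold any carry out of bit 15 back into bit 0):
  0x465A + 0x18CC = 0x05F26
  0x5F26 + 0x8FEA = 0x0EF10
  0xEF10 + 0x8504 = 0x17414 → wrap carry → 0x7415
One's-complement sum = 0x7415.
Checksum = ~0x7415 & 0xFFFF = 0x8BEA.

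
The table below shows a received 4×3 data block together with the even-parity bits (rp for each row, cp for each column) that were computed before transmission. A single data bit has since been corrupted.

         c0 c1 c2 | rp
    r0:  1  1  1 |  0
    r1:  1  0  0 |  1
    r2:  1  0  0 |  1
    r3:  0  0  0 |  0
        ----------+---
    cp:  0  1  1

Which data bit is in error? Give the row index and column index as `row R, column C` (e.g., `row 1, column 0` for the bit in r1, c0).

row 0, column 0

Recompute each row's even parity and compare to rp:
  r0: data parity 1, sent rp 0 → mismatch
  r1: data parity 1, sent rp 1 → ok
  r2: data parity 1, sent rp 1 → ok
  r3: data parity 0, sent rp 0 → ok
Recompute each column's even parity and compare to cp:
  c0: data parity 1, sent cp 0 → mismatch
  c1: data parity 1, sent cp 1 → ok
  c2: data parity 1, sent cp 1 → ok
Exactly one row (r0) and one column (c0) fail → the flipped bit is at their intersection.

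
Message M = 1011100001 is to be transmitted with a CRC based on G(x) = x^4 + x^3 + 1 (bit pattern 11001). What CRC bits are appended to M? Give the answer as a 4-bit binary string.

1101

Append 4 zeros: 10111000010000. Divide by 11001 (XOR where the leading bit is 1):
  pos 0: 10111 XOR 11001 = 01110
  pos 1: 11100 XOR 11001 = 00101
  pos 3: 10100 XOR 11001 = 01101
  pos 4: 11010 XOR 11001 = 00011
  pos 7: 11100 XOR 11001 = 00101
  pos 9: 10100 XOR 11001 = 01101
Remainder (last 4 bits) = 1101. This is the CRC / FCS.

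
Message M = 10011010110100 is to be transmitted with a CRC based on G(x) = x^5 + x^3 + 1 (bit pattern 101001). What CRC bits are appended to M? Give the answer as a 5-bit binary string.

00001

Append 5 zeros: 1001101011010000000. Divide by 101001 (XOR where the leading bit is 1):
  pos 0: 100110 XOR 101001 = 001111
  pos 2: 111110 XOR 101001 = 010111
  pos 3: 101111 XOR 101001 = 000110
  pos 6: 110101 XOR 101001 = 011100
  pos 7: 111000 XOR 101001 = 010001
  pos 8: 100010 XOR 101001 = 001011
  pos 10: 101100 XOR 101001 = 000101
  pos 13: 101000 XOR 101001 = 000001
Remainder (last 5 bits) = 00001. This is the CRC / FCS.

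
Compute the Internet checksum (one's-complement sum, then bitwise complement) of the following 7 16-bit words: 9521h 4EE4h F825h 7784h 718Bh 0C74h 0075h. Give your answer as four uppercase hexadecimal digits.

2DDB

One's-complement addition (fold any carry out of bit 15 back into bit 0):
  0x9521 + 0x4EE4 = 0x0E405
  0xE405 + 0xF825 = 0x1DC2A → wrap carry → 0xDC2B
  0xDC2B + 0x7784 = 0x153AF → wrap carry → 0x53B0
  0x53B0 + 0x718B = 0x0C53B
  0xC53B + 0x0C74 = 0x0D1AF
  0xD1AF + 0x0075 = 0x0D224
One's-complement sum = 0xD224.
Checksum = ~0xD224 & 0xFFFF = 0x2DDB.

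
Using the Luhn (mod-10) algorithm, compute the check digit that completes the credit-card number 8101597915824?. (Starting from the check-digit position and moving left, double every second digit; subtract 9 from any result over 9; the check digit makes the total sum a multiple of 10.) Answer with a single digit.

3

Partial digits right→left: 4 2 8 5 1 9 7 9 5 1 0 1 8
Double every second digit counting from the check-digit position (so the 1st, 3rd, 5th, ... of the partial from the right).
  doubled (with −9 where >9): 8 7 2 5 1 0 7 → sum 30
  kept as-is: 2 5 9 9 1 1 → sum 27
Total = 30 + 27 = 57.
Check digit = (10 − (57 mod 10)) mod 10 = 3.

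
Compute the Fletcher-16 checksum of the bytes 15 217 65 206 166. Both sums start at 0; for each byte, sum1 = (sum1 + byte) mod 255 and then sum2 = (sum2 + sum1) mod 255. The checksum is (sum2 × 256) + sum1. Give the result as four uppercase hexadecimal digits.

BA9F

Running sums (mod 255):
  after byte 0 (15): sum1=15, sum2=15
  after byte 1 (217): sum1=232, sum2=247
  after byte 2 (65): sum1=42, sum2=34
  after byte 3 (206): sum1=248, sum2=27
  after byte 4 (166): sum1=159, sum2=186
Checksum = sum2·256 + sum1 = 186·256 + 159 = 47775 = 0xBA9F.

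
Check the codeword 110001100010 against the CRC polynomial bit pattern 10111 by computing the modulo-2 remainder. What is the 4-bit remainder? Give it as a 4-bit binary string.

1000

Modulo-2 division of 110001100010 by 10111:
  pos 0: 11000 XOR 10111 = 01111
  pos 1: 11111 XOR 10111 = 01000
  pos 2: 10001 XOR 10111 = 00110
  pos 4: 11000 XOR 10111 = 01111
  pos 5: 11110 XOR 10111 = 01001
  pos 6: 10011 XOR 10111 = 00100
Remainder = 1000 (nonzero — an error is detected).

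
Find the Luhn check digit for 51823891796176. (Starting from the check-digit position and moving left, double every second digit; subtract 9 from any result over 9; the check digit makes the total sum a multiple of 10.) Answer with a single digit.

Partial digits right→left: 6 7 1 6 9 7 1 9 8 3 2 8 1 5
Double every second digit counting from the check-digit position (so the 1st, 3rd, 5th, ... of the partial from the right).
  doubled (with −9 where >9): 3 2 9 2 7 4 2 → sum 29
  kept as-is: 7 6 7 9 3 8 5 → sum 45
Total = 29 + 45 = 74.
Check digit = (10 − (74 mod 10)) mod 10 = 6.

6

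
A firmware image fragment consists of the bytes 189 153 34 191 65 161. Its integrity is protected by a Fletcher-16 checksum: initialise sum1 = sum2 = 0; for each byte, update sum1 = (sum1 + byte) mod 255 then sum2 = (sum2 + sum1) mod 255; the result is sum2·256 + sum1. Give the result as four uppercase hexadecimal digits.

5E1C

Running sums (mod 255):
  after byte 0 (189): sum1=189, sum2=189
  after byte 1 (153): sum1=87, sum2=21
  after byte 2 (34): sum1=121, sum2=142
  after byte 3 (191): sum1=57, sum2=199
  after byte 4 (65): sum1=122, sum2=66
  after byte 5 (161): sum1=28, sum2=94
Checksum = sum2·256 + sum1 = 94·256 + 28 = 24092 = 0x5E1C.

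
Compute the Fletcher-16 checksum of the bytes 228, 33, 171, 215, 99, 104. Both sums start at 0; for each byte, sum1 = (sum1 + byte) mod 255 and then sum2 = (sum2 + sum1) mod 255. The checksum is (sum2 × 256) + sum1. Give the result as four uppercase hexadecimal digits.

Running sums (mod 255):
  after byte 0 (228): sum1=228, sum2=228
  after byte 1 (33): sum1=6, sum2=234
  after byte 2 (171): sum1=177, sum2=156
  after byte 3 (215): sum1=137, sum2=38
  after byte 4 (99): sum1=236, sum2=19
  after byte 5 (104): sum1=85, sum2=104
Checksum = sum2·256 + sum1 = 104·256 + 85 = 26709 = 0x6855.

6855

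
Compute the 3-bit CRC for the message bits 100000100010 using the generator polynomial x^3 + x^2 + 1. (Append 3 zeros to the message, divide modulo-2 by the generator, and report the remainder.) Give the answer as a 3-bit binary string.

Append 3 zeros: 100000100010000. Divide by 1101 (XOR where the leading bit is 1):
  pos 0: 1000 XOR 1101 = 0101
  pos 1: 1010 XOR 1101 = 0111
  pos 2: 1110 XOR 1101 = 0011
  pos 4: 1110 XOR 1101 = 0011
  pos 6: 1100 XOR 1101 = 0001
  pos 9: 1100 XOR 1101 = 0001
Remainder (last 3 bits) = 100. This is the CRC / FCS.

100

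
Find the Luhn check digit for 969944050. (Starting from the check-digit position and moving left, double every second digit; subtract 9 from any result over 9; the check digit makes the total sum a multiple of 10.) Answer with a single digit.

0

Partial digits right→left: 0 5 0 4 4 9 9 6 9
Double every second digit counting from the check-digit position (so the 1st, 3rd, 5th, ... of the partial from the right).
  doubled (with −9 where >9): 0 0 8 9 9 → sum 26
  kept as-is: 5 4 9 6 → sum 24
Total = 26 + 24 = 50.
Check digit = (10 − (50 mod 10)) mod 10 = 0.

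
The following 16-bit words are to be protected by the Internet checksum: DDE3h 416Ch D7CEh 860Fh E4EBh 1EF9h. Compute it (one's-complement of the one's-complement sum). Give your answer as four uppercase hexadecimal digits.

7EEC

One's-complement addition (fold any carry out of bit 15 back into bit 0):
  0xDDE3 + 0x416C = 0x11F4F → wrap carry → 0x1F50
  0x1F50 + 0xD7CE = 0x0F71E
  0xF71E + 0x860F = 0x17D2D → wrap carry → 0x7D2E
  0x7D2E + 0xE4EB = 0x16219 → wrap carry → 0x621A
  0x621A + 0x1EF9 = 0x08113
One's-complement sum = 0x8113.
Checksum = ~0x8113 & 0xFFFF = 0x7EEC.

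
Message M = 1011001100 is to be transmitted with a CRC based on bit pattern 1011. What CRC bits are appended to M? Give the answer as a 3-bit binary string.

Append 3 zeros: 1011001100000. Divide by 1011 (XOR where the leading bit is 1):
  pos 0: 1011 XOR 1011 = 0000
  pos 6: 1100 XOR 1011 = 0111
  pos 7: 1110 XOR 1011 = 0101
  pos 8: 1010 XOR 1011 = 0001
Remainder (last 3 bits) = 010. This is the CRC / FCS.

010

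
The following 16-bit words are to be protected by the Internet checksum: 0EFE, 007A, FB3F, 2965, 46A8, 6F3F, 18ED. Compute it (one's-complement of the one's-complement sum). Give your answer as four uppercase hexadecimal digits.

One's-complement addition (fold any carry out of bit 15 back into bit 0):
  0x0EFE + 0x007A = 0x00F78
  0x0F78 + 0xFB3F = 0x10AB7 → wrap carry → 0x0AB8
  0x0AB8 + 0x2965 = 0x0341D
  0x341D + 0x46A8 = 0x07AC5
  0x7AC5 + 0x6F3F = 0x0EA04
  0xEA04 + 0x18ED = 0x102F1 → wrap carry → 0x02F2
One's-complement sum = 0x02F2.
Checksum = ~0x02F2 & 0xFFFF = 0xFD0D.

FD0D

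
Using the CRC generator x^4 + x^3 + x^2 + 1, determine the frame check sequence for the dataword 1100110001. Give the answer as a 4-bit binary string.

Append 4 zeros: 11001100010000. Divide by 11101 (XOR where the leading bit is 1):
  pos 0: 11001 XOR 11101 = 00100
  pos 2: 10010 XOR 11101 = 01111
  pos 3: 11110 XOR 11101 = 00011
  pos 6: 11010 XOR 11101 = 00111
  pos 8: 11100 XOR 11101 = 00001
Remainder (last 4 bits) = 0010. This is the CRC / FCS.

0010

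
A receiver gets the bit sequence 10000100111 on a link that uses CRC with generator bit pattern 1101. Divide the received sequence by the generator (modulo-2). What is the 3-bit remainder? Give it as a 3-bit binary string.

Modulo-2 division of 10000100111 by 1101:
  pos 0: 1000 XOR 1101 = 0101
  pos 1: 1010 XOR 1101 = 0111
  pos 2: 1111 XOR 1101 = 0010
  pos 4: 1000 XOR 1101 = 0101
  pos 5: 1011 XOR 1101 = 0110
  pos 6: 1101 XOR 1101 = 0000
Remainder = 001 (nonzero — an error is detected).

001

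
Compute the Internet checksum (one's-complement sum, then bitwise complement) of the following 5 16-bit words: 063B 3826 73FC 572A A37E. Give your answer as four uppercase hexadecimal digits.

52F9

One's-complement addition (fold any carry out of bit 15 back into bit 0):
  0x063B + 0x3826 = 0x03E61
  0x3E61 + 0x73FC = 0x0B25D
  0xB25D + 0x572A = 0x10987 → wrap carry → 0x0988
  0x0988 + 0xA37E = 0x0AD06
One's-complement sum = 0xAD06.
Checksum = ~0xAD06 & 0xFFFF = 0x52F9.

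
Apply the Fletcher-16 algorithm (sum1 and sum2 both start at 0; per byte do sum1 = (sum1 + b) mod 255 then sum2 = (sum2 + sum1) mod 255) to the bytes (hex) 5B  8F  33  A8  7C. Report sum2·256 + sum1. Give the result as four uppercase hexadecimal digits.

Running sums (mod 255):
  after byte 0 (5B): sum1=91, sum2=91
  after byte 1 (8F): sum1=234, sum2=70
  after byte 2 (33): sum1=30, sum2=100
  after byte 3 (A8): sum1=198, sum2=43
  after byte 4 (7C): sum1=67, sum2=110
Checksum = sum2·256 + sum1 = 110·256 + 67 = 28227 = 0x6E43.

6E43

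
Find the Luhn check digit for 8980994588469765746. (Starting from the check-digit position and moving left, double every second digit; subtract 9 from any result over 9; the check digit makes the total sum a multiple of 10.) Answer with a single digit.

Partial digits right→left: 6 4 7 5 6 7 9 6 4 8 8 5 4 9 9 0 8 9 8
Double every second digit counting from the check-digit position (so the 1st, 3rd, 5th, ... of the partial from the right).
  doubled (with −9 where >9): 3 5 3 9 8 7 8 9 7 7 → sum 66
  kept as-is: 4 5 7 6 8 5 9 0 9 → sum 53
Total = 66 + 53 = 119.
Check digit = (10 − (119 mod 10)) mod 10 = 1.

1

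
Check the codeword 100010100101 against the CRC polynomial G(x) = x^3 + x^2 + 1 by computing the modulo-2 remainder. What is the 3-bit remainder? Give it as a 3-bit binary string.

Modulo-2 division of 100010100101 by 1101:
  pos 0: 1000 XOR 1101 = 0101
  pos 1: 1011 XOR 1101 = 0110
  pos 2: 1100 XOR 1101 = 0001
  pos 5: 1100 XOR 1101 = 0001
  pos 8: 1101 XOR 1101 = 0000
Remainder = 000 (zero — the frame passes the CRC check).

000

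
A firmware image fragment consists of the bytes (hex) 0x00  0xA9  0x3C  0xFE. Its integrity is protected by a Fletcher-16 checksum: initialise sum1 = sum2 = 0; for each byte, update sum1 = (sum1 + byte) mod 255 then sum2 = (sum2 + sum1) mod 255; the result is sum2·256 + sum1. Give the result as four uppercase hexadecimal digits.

74E4

Running sums (mod 255):
  after byte 0 (0x00): sum1=0, sum2=0
  after byte 1 (0xA9): sum1=169, sum2=169
  after byte 2 (0x3C): sum1=229, sum2=143
  after byte 3 (0xFE): sum1=228, sum2=116
Checksum = sum2·256 + sum1 = 116·256 + 228 = 29924 = 0x74E4.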